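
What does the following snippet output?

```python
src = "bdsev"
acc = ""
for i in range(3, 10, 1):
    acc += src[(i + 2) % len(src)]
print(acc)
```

bdsevbd

i=3: add src[0]='b' → 'b'
i=4: add src[1]='d' → 'bd'
i=5: add src[2]='s' → 'bds'
i=6: add src[3]='e' → 'bdse'
i=7: add src[4]='v' → 'bdsev'
i=8: add src[0]='b' → 'bdsevb'
i=9: add src[1]='d' → 'bdsevbd'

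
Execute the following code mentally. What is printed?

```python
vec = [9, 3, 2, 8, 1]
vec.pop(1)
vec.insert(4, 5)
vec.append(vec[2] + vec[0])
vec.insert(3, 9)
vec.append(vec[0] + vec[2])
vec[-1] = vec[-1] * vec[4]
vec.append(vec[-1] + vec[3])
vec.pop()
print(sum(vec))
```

68

pop(1) removes 3 → [9, 2, 8, 1]
insert 5 at 4 → [9, 2, 8, 1, 5]
append vec[2]+vec[0] = 8+9 = 17 → [9, 2, 8, 1, 5, 17]
insert 9 at 3 → [9, 2, 8, 9, 1, 5, 17]
append vec[0]+vec[2] = 9+8 = 17 → [9, 2, 8, 9, 1, 5, 17, 17]
vec[-1] = vec[-1]*vec[4] = 17*1 = 17 → [9, 2, 8, 9, 1, 5, 17, 17]
append vec[-1]+vec[3] = 17+9 = 26 → [9, 2, 8, 9, 1, 5, 17, 17, 26]
pop() removes 26 → [9, 2, 8, 9, 1, 5, 17, 17]
sum = 68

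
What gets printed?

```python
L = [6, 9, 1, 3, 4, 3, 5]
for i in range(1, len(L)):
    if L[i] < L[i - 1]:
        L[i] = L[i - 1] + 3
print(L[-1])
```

24

i=1: 9>=6, unchanged → [6, 9, 1, 3, 4, 3, 5]
i=2: 1<9, L[2] = 9+3 = 12 → [6, 9, 12, 3, 4, 3, 5]
i=3: 3<12, L[3] = 12+3 = 15 → [6, 9, 12, 15, 4, 3, 5]
i=4: 4<15, L[4] = 15+3 = 18 → [6, 9, 12, 15, 18, 3, 5]
i=5: 3<18, L[5] = 18+3 = 21 → [6, 9, 12, 15, 18, 21, 5]
i=6: 5<21, L[6] = 21+3 = 24 → [6, 9, 12, 15, 18, 21, 24]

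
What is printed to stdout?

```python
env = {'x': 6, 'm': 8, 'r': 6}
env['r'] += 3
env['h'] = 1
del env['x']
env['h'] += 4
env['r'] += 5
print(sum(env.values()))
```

27

env['r'] = 6+3 = 9 → {'x': 6, 'm': 8, 'r': 9}
env['h'] = 1 → {'x': 6, 'm': 8, 'r': 9, 'h': 1}
del 'x' → {'m': 8, 'r': 9, 'h': 1}
env['h'] = 1+4 = 5 → {'m': 8, 'r': 9, 'h': 5}
env['r'] = 9+5 = 14 → {'m': 8, 'r': 14, 'h': 5}
sum of values = 27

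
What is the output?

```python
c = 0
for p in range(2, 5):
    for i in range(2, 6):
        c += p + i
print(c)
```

p=2,i=2: c = 0+4 = 4
p=2,i=3: c = 4+5 = 9
p=2,i=4: c = 9+6 = 15
p=2,i=5: c = 15+7 = 22
p=3,i=2: c = 22+5 = 27
p=3,i=3: c = 27+6 = 33
p=3,i=4: c = 33+7 = 40
p=3,i=5: c = 40+8 = 48
p=4,i=2: c = 48+6 = 54
p=4,i=3: c = 54+7 = 61
p=4,i=4: c = 61+8 = 69
p=4,i=5: c = 69+9 = 78

78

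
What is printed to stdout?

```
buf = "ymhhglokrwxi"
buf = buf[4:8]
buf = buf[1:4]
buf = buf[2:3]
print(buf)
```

k

slice [4:8] → 'glok'
slice [1:4] → 'lok'
slice [2:3] → 'k'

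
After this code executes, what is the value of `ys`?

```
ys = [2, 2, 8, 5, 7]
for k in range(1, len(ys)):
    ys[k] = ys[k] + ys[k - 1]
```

[2, 4, 12, 17, 24]

k=1: ys[1] = 2+2 = 4 → [2, 4, 8, 5, 7]
k=2: ys[2] = 8+4 = 12 → [2, 4, 12, 5, 7]
k=3: ys[3] = 5+12 = 17 → [2, 4, 12, 17, 7]
k=4: ys[4] = 7+17 = 24 → [2, 4, 12, 17, 24]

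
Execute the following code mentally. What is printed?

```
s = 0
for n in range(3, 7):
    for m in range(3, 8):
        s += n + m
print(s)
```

n=3,m=3: s = 0+6 = 6
n=3,m=4: s = 6+7 = 13
n=3,m=5: s = 13+8 = 21
n=3,m=6: s = 21+9 = 30
n=3,m=7: s = 30+10 = 40
n=4,m=3: s = 40+7 = 47
n=4,m=4: s = 47+8 = 55
n=4,m=5: s = 55+9 = 64
n=4,m=6: s = 64+10 = 74
n=4,m=7: s = 74+11 = 85
n=5,m=3: s = 85+8 = 93
n=5,m=4: s = 93+9 = 102
n=5,m=5: s = 102+10 = 112
n=5,m=6: s = 112+11 = 123
n=5,m=7: s = 123+12 = 135
n=6,m=3: s = 135+9 = 144
n=6,m=4: s = 144+10 = 154
n=6,m=5: s = 154+11 = 165
n=6,m=6: s = 165+12 = 177
n=6,m=7: s = 177+13 = 190

190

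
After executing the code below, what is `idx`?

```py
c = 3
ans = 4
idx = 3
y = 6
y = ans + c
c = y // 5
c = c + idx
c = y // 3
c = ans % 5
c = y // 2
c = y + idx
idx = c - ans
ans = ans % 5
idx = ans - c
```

-6

y = 4+3 = 7
c = 7//5 = 1
c = 1+3 = 4
c = 7//3 = 2
c = 4%5 = 4
c = 7//2 = 3
c = 7+3 = 10
idx = 10-4 = 6
ans = 4%5 = 4
idx = 4-10 = -6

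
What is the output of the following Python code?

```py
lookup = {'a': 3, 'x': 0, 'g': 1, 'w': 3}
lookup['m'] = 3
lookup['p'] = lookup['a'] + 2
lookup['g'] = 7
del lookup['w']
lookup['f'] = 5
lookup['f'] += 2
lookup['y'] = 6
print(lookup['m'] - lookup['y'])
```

-3

lookup['m'] = 3 → {'a': 3, 'x': 0, 'g': 1, 'w': 3, 'm': 3}
lookup['p'] = lookup['a']+2 = 5 → {'a': 3, 'x': 0, 'g': 1, 'w': 3, 'm': 3, 'p': 5}
lookup['g'] = 7 → {'a': 3, 'x': 0, 'g': 7, 'w': 3, 'm': 3, 'p': 5}
del 'w' → {'a': 3, 'x': 0, 'g': 7, 'm': 3, 'p': 5}
lookup['f'] = 5 → {'a': 3, 'x': 0, 'g': 7, 'm': 3, 'p': 5, 'f': 5}
lookup['f'] = 5+2 = 7 → {'a': 3, 'x': 0, 'g': 7, 'm': 3, 'p': 5, 'f': 7}
lookup['y'] = 6 → {'a': 3, 'x': 0, 'g': 7, 'm': 3, 'p': 5, 'f': 7, 'y': 6}
lookup['m']-lookup['y'] = 3-6 = -3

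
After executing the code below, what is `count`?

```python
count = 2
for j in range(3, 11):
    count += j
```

j=3: count = 2+3 = 5
j=4: count = 5+4 = 9
j=5: count = 9+5 = 14
j=6: count = 14+6 = 20
j=7: count = 20+7 = 27
j=8: count = 27+8 = 35
j=9: count = 35+9 = 44
j=10: count = 44+10 = 54

54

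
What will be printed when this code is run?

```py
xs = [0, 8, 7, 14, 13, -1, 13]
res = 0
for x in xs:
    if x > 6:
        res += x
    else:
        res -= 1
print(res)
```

53

x=0: not >6, res = 0-1 = -1
x=8: >6, res = (-1)+8 = 7
x=7: >6, res = 7+7 = 14
x=14: >6, res = 14+14 = 28
x=13: >6, res = 28+13 = 41
x=-1: not >6, res = 41-1 = 40
x=13: >6, res = 40+13 = 53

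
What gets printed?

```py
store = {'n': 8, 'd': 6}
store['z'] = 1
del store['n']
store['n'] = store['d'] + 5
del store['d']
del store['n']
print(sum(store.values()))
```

store['z'] = 1 → {'n': 8, 'd': 6, 'z': 1}
del 'n' → {'d': 6, 'z': 1}
store['n'] = store['d']+5 = 11 → {'d': 6, 'z': 1, 'n': 11}
del 'd' → {'z': 1, 'n': 11}
del 'n' → {'z': 1}
sum of values = 1

1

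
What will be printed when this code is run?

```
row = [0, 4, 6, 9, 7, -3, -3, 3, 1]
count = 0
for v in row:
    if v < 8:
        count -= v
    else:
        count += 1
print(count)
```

-14

v=0: <8, count = 0-0 = 0
v=4: <8, count = 0-4 = -4
v=6: <8, count = (-4)-6 = -10
v=9: not <8, count = (-10)+1 = -9
v=7: <8, count = (-9)-7 = -16
v=-3: <8, count = (-16)-(-3) = -13
v=-3: <8, count = (-13)-(-3) = -10
v=3: <8, count = (-10)-3 = -13
v=1: <8, count = (-13)-1 = -14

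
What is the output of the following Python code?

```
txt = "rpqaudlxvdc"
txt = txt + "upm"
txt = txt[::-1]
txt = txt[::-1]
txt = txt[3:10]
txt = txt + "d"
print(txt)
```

+ 'upm' → 'rpqaudlxvdcupm'
reverse → 'mpucdvxlduaqpr'
reverse → 'rpqaudlxvdcupm'
slice [3:10] → 'audlxvd'
+ 'd' → 'audlxvdd'

audlxvdd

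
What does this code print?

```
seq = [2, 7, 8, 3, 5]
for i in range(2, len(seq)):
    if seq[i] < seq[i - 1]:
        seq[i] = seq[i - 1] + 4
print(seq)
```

i=2: 8>=7, unchanged → [2, 7, 8, 3, 5]
i=3: 3<8, seq[3] = 8+4 = 12 → [2, 7, 8, 12, 5]
i=4: 5<12, seq[4] = 12+4 = 16 → [2, 7, 8, 12, 16]

[2, 7, 8, 12, 16]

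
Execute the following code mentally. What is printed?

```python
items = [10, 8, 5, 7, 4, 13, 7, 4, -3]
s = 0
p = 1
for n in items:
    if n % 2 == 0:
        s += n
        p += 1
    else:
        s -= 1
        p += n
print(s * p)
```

n=10: even, s = 0+10 = 10; p=2
n=8: even, s = 10+8 = 18; p=3
n=5: not even, s = 18-1 = 17; p=8
n=7: not even, s = 17-1 = 16; p=15
n=4: even, s = 16+4 = 20; p=16
n=13: not even, s = 20-1 = 19; p=29
n=7: not even, s = 19-1 = 18; p=36
n=4: even, s = 18+4 = 22; p=37
n=-3: not even, s = 22-1 = 21; p=34
s*p = 21*34 = 714

714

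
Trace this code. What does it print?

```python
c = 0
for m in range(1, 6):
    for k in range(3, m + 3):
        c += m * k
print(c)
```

m=1,k=3: c = 0+3 = 3
m=2,k=3: c = 3+6 = 9
m=2,k=4: c = 9+8 = 17
m=3,k=3: c = 17+9 = 26
m=3,k=4: c = 26+12 = 38
m=3,k=5: c = 38+15 = 53
m=4,k=3: c = 53+12 = 65
m=4,k=4: c = 65+16 = 81
m=4,k=5: c = 81+20 = 101
m=4,k=6: c = 101+24 = 125
m=5,k=3: c = 125+15 = 140
m=5,k=4: c = 140+20 = 160
m=5,k=5: c = 160+25 = 185
m=5,k=6: c = 185+30 = 215
m=5,k=7: c = 215+35 = 250

250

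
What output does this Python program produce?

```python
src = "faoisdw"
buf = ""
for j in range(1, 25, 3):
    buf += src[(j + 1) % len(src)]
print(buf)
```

odasfiwo

j=1: add src[2]='o' → 'o'
j=4: add src[5]='d' → 'od'
j=7: add src[1]='a' → 'oda'
j=10: add src[4]='s' → 'odas'
j=13: add src[0]='f' → 'odasf'
j=16: add src[3]='i' → 'odasfi'
j=19: add src[6]='w' → 'odasfiw'
j=22: add src[2]='o' → 'odasfiwo'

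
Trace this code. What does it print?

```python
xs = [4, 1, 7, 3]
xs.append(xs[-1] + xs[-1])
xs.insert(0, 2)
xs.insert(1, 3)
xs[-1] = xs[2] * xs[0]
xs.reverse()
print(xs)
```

[8, 3, 7, 1, 4, 3, 2]

append xs[-1]+xs[-1] = 3+3 = 6 → [4, 1, 7, 3, 6]
insert 2 at 0 → [2, 4, 1, 7, 3, 6]
insert 3 at 1 → [2, 3, 4, 1, 7, 3, 6]
xs[-1] = xs[2]*xs[0] = 4*2 = 8 → [2, 3, 4, 1, 7, 3, 8]
reverse → [8, 3, 7, 1, 4, 3, 2]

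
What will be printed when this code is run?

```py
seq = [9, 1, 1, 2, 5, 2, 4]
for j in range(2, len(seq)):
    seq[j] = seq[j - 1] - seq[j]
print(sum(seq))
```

-21

j=2: seq[2] = 1-1 = 0 → [9, 1, 0, 2, 5, 2, 4]
j=3: seq[3] = 0-2 = -2 → [9, 1, 0, -2, 5, 2, 4]
j=4: seq[4] = (-2)-5 = -7 → [9, 1, 0, -2, -7, 2, 4]
j=5: seq[5] = (-7)-2 = -9 → [9, 1, 0, -2, -7, -9, 4]
j=6: seq[6] = (-9)-4 = -13 → [9, 1, 0, -2, -7, -9, -13]
sum = -21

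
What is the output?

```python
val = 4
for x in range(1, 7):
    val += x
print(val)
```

x=1: val = 4+1 = 5
x=2: val = 5+2 = 7
x=3: val = 7+3 = 10
x=4: val = 10+4 = 14
x=5: val = 14+5 = 19
x=6: val = 19+6 = 25

25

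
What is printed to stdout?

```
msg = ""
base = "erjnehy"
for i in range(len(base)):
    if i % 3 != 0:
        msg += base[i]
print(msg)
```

i=0: skip
i=1: add 'r' → 'r'
i=2: add 'j' → 'rj'
i=3: skip
i=4: add 'e' → 'rje'
i=5: add 'h' → 'rjeh'
i=6: skip

rjeh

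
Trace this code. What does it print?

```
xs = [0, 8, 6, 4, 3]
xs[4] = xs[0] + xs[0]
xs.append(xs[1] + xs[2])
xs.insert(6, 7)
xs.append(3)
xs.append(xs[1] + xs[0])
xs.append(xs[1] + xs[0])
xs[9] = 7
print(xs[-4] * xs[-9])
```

xs[4] = xs[0]+xs[0] = 0+0 = 0 → [0, 8, 6, 4, 0]
append xs[1]+xs[2] = 8+6 = 14 → [0, 8, 6, 4, 0, 14]
insert 7 at 6 → [0, 8, 6, 4, 0, 14, 7]
append 3 → [0, 8, 6, 4, 0, 14, 7, 3]
append xs[1]+xs[0] = 8+0 = 8 → [0, 8, 6, 4, 0, 14, 7, 3, 8]
append xs[1]+xs[0] = 8+0 = 8 → [0, 8, 6, 4, 0, 14, 7, 3, 8, 8]
xs[9] = 7 → [0, 8, 6, 4, 0, 14, 7, 3, 8, 7]
xs[-4]*xs[-9] = 7*8 = 56

56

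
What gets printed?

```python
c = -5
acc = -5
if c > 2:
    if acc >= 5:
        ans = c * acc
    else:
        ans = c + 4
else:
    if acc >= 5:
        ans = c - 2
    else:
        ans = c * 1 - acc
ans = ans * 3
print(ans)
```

c=-5, acc=-5
c > 2 is False; acc >= 5 is False
→ ans = c * 1 - acc = 0
ans = 0*3 = 0

0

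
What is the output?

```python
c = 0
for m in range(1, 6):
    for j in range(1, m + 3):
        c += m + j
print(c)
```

m=1,j=1: c = 0+2 = 2
m=1,j=2: c = 2+3 = 5
m=1,j=3: c = 5+4 = 9
m=2,j=1: c = 9+3 = 12
m=2,j=2: c = 12+4 = 16
m=2,j=3: c = 16+5 = 21
m=2,j=4: c = 21+6 = 27
m=3,j=1: c = 27+4 = 31
m=3,j=2: c = 31+5 = 36
m=3,j=3: c = 36+6 = 42
m=3,j=4: c = 42+7 = 49
m=3,j=5: c = 49+8 = 57
m=4,j=1: c = 57+5 = 62
m=4,j=2: c = 62+6 = 68
m=4,j=3: c = 68+7 = 75
m=4,j=4: c = 75+8 = 83
m=4,j=5: c = 83+9 = 92
m=4,j=6: c = 92+10 = 102
m=5,j=1: c = 102+6 = 108
m=5,j=2: c = 108+7 = 115
m=5,j=3: c = 115+8 = 123
m=5,j=4: c = 123+9 = 132
m=5,j=5: c = 132+10 = 142
m=5,j=6: c = 142+11 = 153
m=5,j=7: c = 153+12 = 165

165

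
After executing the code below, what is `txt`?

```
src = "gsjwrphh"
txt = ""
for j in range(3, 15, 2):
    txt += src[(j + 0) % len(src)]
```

j=3: add src[3]='w' → 'w'
j=5: add src[5]='p' → 'wp'
j=7: add src[7]='h' → 'wph'
j=9: add src[1]='s' → 'wphs'
j=11: add src[3]='w' → 'wphsw'
j=13: add src[5]='p' → 'wphswp'

'wphswp'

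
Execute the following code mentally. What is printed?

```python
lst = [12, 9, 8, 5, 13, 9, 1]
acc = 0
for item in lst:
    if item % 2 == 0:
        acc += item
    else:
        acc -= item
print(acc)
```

-17

item=12: even, acc = 0+12 = 12
item=9: not even, acc = 12-9 = 3
item=8: even, acc = 3+8 = 11
item=5: not even, acc = 11-5 = 6
item=13: not even, acc = 6-13 = -7
item=9: not even, acc = (-7)-9 = -16
item=1: not even, acc = (-16)-1 = -17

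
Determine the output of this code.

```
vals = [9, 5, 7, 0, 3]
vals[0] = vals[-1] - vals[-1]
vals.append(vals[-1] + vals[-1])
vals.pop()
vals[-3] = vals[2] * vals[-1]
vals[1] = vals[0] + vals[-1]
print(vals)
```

vals[0] = vals[-1]-vals[-1] = 3-3 = 0 → [0, 5, 7, 0, 3]
append vals[-1]+vals[-1] = 3+3 = 6 → [0, 5, 7, 0, 3, 6]
pop() removes 6 → [0, 5, 7, 0, 3]
vals[-3] = vals[2]*vals[-1] = 7*3 = 21 → [0, 5, 21, 0, 3]
vals[1] = vals[0]+vals[-1] = 0+3 = 3 → [0, 3, 21, 0, 3]

[0, 3, 21, 0, 3]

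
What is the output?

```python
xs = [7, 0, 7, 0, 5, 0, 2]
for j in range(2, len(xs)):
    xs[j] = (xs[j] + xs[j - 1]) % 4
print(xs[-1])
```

j=2: xs[2] = (7+0)%4 = 3 → [7, 0, 3, 0, 5, 0, 2]
j=3: xs[3] = (0+3)%4 = 3 → [7, 0, 3, 3, 5, 0, 2]
j=4: xs[4] = (5+3)%4 = 0 → [7, 0, 3, 3, 0, 0, 2]
j=5: xs[5] = (0+0)%4 = 0 → [7, 0, 3, 3, 0, 0, 2]
j=6: xs[6] = (2+0)%4 = 2 → [7, 0, 3, 3, 0, 0, 2]

2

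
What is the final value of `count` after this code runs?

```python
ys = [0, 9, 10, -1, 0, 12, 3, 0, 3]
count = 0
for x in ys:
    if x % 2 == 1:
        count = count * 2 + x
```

77

x=0: not odd
x=9: odd, count = 0*2+9 = 9
x=10: not odd
x=-1: odd, count = 9*2+(-1) = 17
x=0: not odd
x=12: not odd
x=3: odd, count = 17*2+3 = 37
x=0: not odd
x=3: odd, count = 37*2+3 = 77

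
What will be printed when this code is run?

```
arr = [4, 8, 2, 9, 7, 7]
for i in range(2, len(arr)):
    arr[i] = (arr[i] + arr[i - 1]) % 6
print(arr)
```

[4, 8, 4, 1, 2, 3]

i=2: arr[2] = (2+8)%6 = 4 → [4, 8, 4, 9, 7, 7]
i=3: arr[3] = (9+4)%6 = 1 → [4, 8, 4, 1, 7, 7]
i=4: arr[4] = (7+1)%6 = 2 → [4, 8, 4, 1, 2, 7]
i=5: arr[5] = (7+2)%6 = 3 → [4, 8, 4, 1, 2, 3]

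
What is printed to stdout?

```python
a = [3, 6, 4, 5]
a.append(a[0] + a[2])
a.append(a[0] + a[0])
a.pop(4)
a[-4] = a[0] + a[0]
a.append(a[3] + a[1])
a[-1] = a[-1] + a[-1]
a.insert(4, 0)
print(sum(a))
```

46

append a[0]+a[2] = 3+4 = 7 → [3, 6, 4, 5, 7]
append a[0]+a[0] = 3+3 = 6 → [3, 6, 4, 5, 7, 6]
pop(4) removes 7 → [3, 6, 4, 5, 6]
a[-4] = a[0]+a[0] = 3+3 = 6 → [3, 6, 4, 5, 6]
append a[3]+a[1] = 5+6 = 11 → [3, 6, 4, 5, 6, 11]
a[-1] = a[-1]+a[-1] = 11+11 = 22 → [3, 6, 4, 5, 6, 22]
insert 0 at 4 → [3, 6, 4, 5, 0, 6, 22]
sum = 46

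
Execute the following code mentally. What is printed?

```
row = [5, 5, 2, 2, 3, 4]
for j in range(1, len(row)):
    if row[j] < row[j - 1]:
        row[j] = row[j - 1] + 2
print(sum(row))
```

50

j=1: 5>=5, unchanged → [5, 5, 2, 2, 3, 4]
j=2: 2<5, row[2] = 5+2 = 7 → [5, 5, 7, 2, 3, 4]
j=3: 2<7, row[3] = 7+2 = 9 → [5, 5, 7, 9, 3, 4]
j=4: 3<9, row[4] = 9+2 = 11 → [5, 5, 7, 9, 11, 4]
j=5: 4<11, row[5] = 11+2 = 13 → [5, 5, 7, 9, 11, 13]
sum = 50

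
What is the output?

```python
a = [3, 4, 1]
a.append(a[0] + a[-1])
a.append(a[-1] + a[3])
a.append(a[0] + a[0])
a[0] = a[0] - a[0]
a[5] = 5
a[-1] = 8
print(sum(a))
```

25

append a[0]+a[-1] = 3+1 = 4 → [3, 4, 1, 4]
append a[-1]+a[3] = 4+4 = 8 → [3, 4, 1, 4, 8]
append a[0]+a[0] = 3+3 = 6 → [3, 4, 1, 4, 8, 6]
a[0] = a[0]-a[0] = 3-3 = 0 → [0, 4, 1, 4, 8, 6]
a[5] = 5 → [0, 4, 1, 4, 8, 5]
a[-1] = 8 → [0, 4, 1, 4, 8, 8]
sum = 25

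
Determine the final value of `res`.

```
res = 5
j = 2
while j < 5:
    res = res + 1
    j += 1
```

8

j=2: res = 5+1 = 6
j=3: res = 6+1 = 7
j=4: res = 7+1 = 8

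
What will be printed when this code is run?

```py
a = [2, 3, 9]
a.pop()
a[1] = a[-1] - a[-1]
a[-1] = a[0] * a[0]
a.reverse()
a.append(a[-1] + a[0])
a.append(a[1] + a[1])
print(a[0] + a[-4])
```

8

pop() removes 9 → [2, 3]
a[1] = a[-1]-a[-1] = 3-3 = 0 → [2, 0]
a[-1] = a[0]*a[0] = 2*2 = 4 → [2, 4]
reverse → [4, 2]
append a[-1]+a[0] = 2+4 = 6 → [4, 2, 6]
append a[1]+a[1] = 2+2 = 4 → [4, 2, 6, 4]
a[0]+a[-4] = 4+4 = 8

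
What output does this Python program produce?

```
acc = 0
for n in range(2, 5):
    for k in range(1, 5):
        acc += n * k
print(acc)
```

n=2,k=1: acc = 0+2 = 2
n=2,k=2: acc = 2+4 = 6
n=2,k=3: acc = 6+6 = 12
n=2,k=4: acc = 12+8 = 20
n=3,k=1: acc = 20+3 = 23
n=3,k=2: acc = 23+6 = 29
n=3,k=3: acc = 29+9 = 38
n=3,k=4: acc = 38+12 = 50
n=4,k=1: acc = 50+4 = 54
n=4,k=2: acc = 54+8 = 62
n=4,k=3: acc = 62+12 = 74
n=4,k=4: acc = 74+16 = 90

90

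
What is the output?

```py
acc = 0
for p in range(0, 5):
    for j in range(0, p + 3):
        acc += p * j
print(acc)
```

155

p=0,j=0: acc = 0+0 = 0
p=0,j=1: acc = 0+0 = 0
p=0,j=2: acc = 0+0 = 0
p=1,j=0: acc = 0+0 = 0
p=1,j=1: acc = 0+1 = 1
p=1,j=2: acc = 1+2 = 3
p=1,j=3: acc = 3+3 = 6
p=2,j=0: acc = 6+0 = 6
p=2,j=1: acc = 6+2 = 8
p=2,j=2: acc = 8+4 = 12
p=2,j=3: acc = 12+6 = 18
p=2,j=4: acc = 18+8 = 26
p=3,j=0: acc = 26+0 = 26
p=3,j=1: acc = 26+3 = 29
p=3,j=2: acc = 29+6 = 35
p=3,j=3: acc = 35+9 = 44
p=3,j=4: acc = 44+12 = 56
p=3,j=5: acc = 56+15 = 71
p=4,j=0: acc = 71+0 = 71
p=4,j=1: acc = 71+4 = 75
p=4,j=2: acc = 75+8 = 83
p=4,j=3: acc = 83+12 = 95
p=4,j=4: acc = 95+16 = 111
p=4,j=5: acc = 111+20 = 131
p=4,j=6: acc = 131+24 = 155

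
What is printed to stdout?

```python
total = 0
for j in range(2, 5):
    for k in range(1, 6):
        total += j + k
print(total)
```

j=2,k=1: total = 0+3 = 3
j=2,k=2: total = 3+4 = 7
j=2,k=3: total = 7+5 = 12
j=2,k=4: total = 12+6 = 18
j=2,k=5: total = 18+7 = 25
j=3,k=1: total = 25+4 = 29
j=3,k=2: total = 29+5 = 34
j=3,k=3: total = 34+6 = 40
j=3,k=4: total = 40+7 = 47
j=3,k=5: total = 47+8 = 55
j=4,k=1: total = 55+5 = 60
j=4,k=2: total = 60+6 = 66
j=4,k=3: total = 66+7 = 73
j=4,k=4: total = 73+8 = 81
j=4,k=5: total = 81+9 = 90

90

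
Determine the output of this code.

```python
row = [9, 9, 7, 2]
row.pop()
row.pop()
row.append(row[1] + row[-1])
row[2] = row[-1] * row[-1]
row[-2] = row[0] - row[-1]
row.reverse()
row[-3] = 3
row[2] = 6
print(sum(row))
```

pop() removes 2 → [9, 9, 7]
pop() removes 7 → [9, 9]
append row[1]+row[-1] = 9+9 = 18 → [9, 9, 18]
row[2] = row[-1]*row[-1] = 18*18 = 324 → [9, 9, 324]
row[-2] = row[0]-row[-1] = 9-324 = -315 → [9, -315, 324]
reverse → [324, -315, 9]
row[-3] = 3 → [3, -315, 9]
row[2] = 6 → [3, -315, 6]
sum = -306

-306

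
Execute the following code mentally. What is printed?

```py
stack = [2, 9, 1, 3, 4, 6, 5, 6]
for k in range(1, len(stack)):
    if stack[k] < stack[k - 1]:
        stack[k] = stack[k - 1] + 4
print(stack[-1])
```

33

k=1: 9>=2, unchanged → [2, 9, 1, 3, 4, 6, 5, 6]
k=2: 1<9, stack[2] = 9+4 = 13 → [2, 9, 13, 3, 4, 6, 5, 6]
k=3: 3<13, stack[3] = 13+4 = 17 → [2, 9, 13, 17, 4, 6, 5, 6]
k=4: 4<17, stack[4] = 17+4 = 21 → [2, 9, 13, 17, 21, 6, 5, 6]
k=5: 6<21, stack[5] = 21+4 = 25 → [2, 9, 13, 17, 21, 25, 5, 6]
k=6: 5<25, stack[6] = 25+4 = 29 → [2, 9, 13, 17, 21, 25, 29, 6]
k=7: 6<29, stack[7] = 29+4 = 33 → [2, 9, 13, 17, 21, 25, 29, 33]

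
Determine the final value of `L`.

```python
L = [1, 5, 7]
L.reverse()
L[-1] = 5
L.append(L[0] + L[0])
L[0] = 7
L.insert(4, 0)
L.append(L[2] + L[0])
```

[7, 5, 5, 14, 0, 12]

reverse → [7, 5, 1]
L[-1] = 5 → [7, 5, 5]
append L[0]+L[0] = 7+7 = 14 → [7, 5, 5, 14]
L[0] = 7 → [7, 5, 5, 14]
insert 0 at 4 → [7, 5, 5, 14, 0]
append L[2]+L[0] = 5+7 = 12 → [7, 5, 5, 14, 0, 12]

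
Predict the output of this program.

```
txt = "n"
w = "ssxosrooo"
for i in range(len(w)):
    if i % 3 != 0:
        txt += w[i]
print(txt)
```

i=0: skip
i=1: add 's' → 'ns'
i=2: add 'x' → 'nsx'
i=3: skip
i=4: add 's' → 'nsxs'
i=5: add 'r' → 'nsxsr'
i=6: skip
i=7: add 'o' → 'nsxsro'
i=8: add 'o' → 'nsxsroo'

nsxsroo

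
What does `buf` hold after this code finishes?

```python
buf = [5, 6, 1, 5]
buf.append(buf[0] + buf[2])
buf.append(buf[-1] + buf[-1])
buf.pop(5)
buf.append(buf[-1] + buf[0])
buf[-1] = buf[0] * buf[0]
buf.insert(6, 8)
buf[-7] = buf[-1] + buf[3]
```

append buf[0]+buf[2] = 5+1 = 6 → [5, 6, 1, 5, 6]
append buf[-1]+buf[-1] = 6+6 = 12 → [5, 6, 1, 5, 6, 12]
pop(5) removes 12 → [5, 6, 1, 5, 6]
append buf[-1]+buf[0] = 6+5 = 11 → [5, 6, 1, 5, 6, 11]
buf[-1] = buf[0]*buf[0] = 5*5 = 25 → [5, 6, 1, 5, 6, 25]
insert 8 at 6 → [5, 6, 1, 5, 6, 25, 8]
buf[-7] = buf[-1]+buf[3] = 8+5 = 13 → [13, 6, 1, 5, 6, 25, 8]

[13, 6, 1, 5, 6, 25, 8]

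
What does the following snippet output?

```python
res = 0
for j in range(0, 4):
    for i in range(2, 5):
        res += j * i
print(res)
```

j=0,i=2: res = 0+0 = 0
j=0,i=3: res = 0+0 = 0
j=0,i=4: res = 0+0 = 0
j=1,i=2: res = 0+2 = 2
j=1,i=3: res = 2+3 = 5
j=1,i=4: res = 5+4 = 9
j=2,i=2: res = 9+4 = 13
j=2,i=3: res = 13+6 = 19
j=2,i=4: res = 19+8 = 27
j=3,i=2: res = 27+6 = 33
j=3,i=3: res = 33+9 = 42
j=3,i=4: res = 42+12 = 54

54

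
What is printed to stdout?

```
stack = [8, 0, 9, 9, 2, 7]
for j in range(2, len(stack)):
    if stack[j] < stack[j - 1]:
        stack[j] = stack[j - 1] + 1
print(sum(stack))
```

47

j=2: 9>=0, unchanged → [8, 0, 9, 9, 2, 7]
j=3: 9>=9, unchanged → [8, 0, 9, 9, 2, 7]
j=4: 2<9, stack[4] = 9+1 = 10 → [8, 0, 9, 9, 10, 7]
j=5: 7<10, stack[5] = 10+1 = 11 → [8, 0, 9, 9, 10, 11]
sum = 47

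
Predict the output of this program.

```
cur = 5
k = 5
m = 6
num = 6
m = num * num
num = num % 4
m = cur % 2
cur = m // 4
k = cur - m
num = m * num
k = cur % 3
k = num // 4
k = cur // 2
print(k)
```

m = 6*6 = 36
num = 6%4 = 2
m = 5%2 = 1
cur = 1//4 = 0
k = 0-1 = -1
num = 1*2 = 2
k = 0%3 = 0
k = 2//4 = 0
k = 0//2 = 0

0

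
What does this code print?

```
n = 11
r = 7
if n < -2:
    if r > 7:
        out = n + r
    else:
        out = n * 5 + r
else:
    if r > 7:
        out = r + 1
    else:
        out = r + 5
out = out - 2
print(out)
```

10

n=11, r=7
n < -2 is False; r > 7 is False
→ out = r + 5 = 12
out = 12-2 = 10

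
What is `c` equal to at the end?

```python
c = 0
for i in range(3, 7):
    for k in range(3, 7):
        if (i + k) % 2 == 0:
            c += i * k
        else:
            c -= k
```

i=3,k=3: even sum, c = 0+9 = 9
i=3,k=4: odd sum, c = 9-4 = 5
i=3,k=5: even sum, c = 5+15 = 20
i=3,k=6: odd sum, c = 20-6 = 14
i=4,k=3: odd sum, c = 14-3 = 11
i=4,k=4: even sum, c = 11+16 = 27
i=4,k=5: odd sum, c = 27-5 = 22
i=4,k=6: even sum, c = 22+24 = 46
i=5,k=3: even sum, c = 46+15 = 61
i=5,k=4: odd sum, c = 61-4 = 57
i=5,k=5: even sum, c = 57+25 = 82
i=5,k=6: odd sum, c = 82-6 = 76
i=6,k=3: odd sum, c = 76-3 = 73
i=6,k=4: even sum, c = 73+24 = 97
i=6,k=5: odd sum, c = 97-5 = 92
i=6,k=6: even sum, c = 92+36 = 128

128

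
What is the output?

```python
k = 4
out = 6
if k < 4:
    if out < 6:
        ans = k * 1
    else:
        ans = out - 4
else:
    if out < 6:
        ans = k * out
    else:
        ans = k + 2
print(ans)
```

k=4, out=6
k < 4 is False; out < 6 is False
→ ans = k + 2 = 6

6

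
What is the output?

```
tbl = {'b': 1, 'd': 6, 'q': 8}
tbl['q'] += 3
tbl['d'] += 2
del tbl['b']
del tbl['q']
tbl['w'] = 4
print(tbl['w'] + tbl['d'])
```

tbl['q'] = 8+3 = 11 → {'b': 1, 'd': 6, 'q': 11}
tbl['d'] = 6+2 = 8 → {'b': 1, 'd': 8, 'q': 11}
del 'b' → {'d': 8, 'q': 11}
del 'q' → {'d': 8}
tbl['w'] = 4 → {'d': 8, 'w': 4}
tbl['w']+tbl['d'] = 4+8 = 12

12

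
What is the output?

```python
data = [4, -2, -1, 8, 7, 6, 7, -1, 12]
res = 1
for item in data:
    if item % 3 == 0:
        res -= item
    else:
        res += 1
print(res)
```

-10

item=4: not %3==0, res = 1+1 = 2
item=-2: not %3==0, res = 2+1 = 3
item=-1: not %3==0, res = 3+1 = 4
item=8: not %3==0, res = 4+1 = 5
item=7: not %3==0, res = 5+1 = 6
item=6: %3==0, res = 6-6 = 0
item=7: not %3==0, res = 0+1 = 1
item=-1: not %3==0, res = 1+1 = 2
item=12: %3==0, res = 2-12 = -10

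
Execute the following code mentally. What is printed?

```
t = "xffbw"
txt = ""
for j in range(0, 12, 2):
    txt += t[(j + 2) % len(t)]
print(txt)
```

j=0: add t[2]='f' → 'f'
j=2: add t[4]='w' → 'fw'
j=4: add t[1]='f' → 'fwf'
j=6: add t[3]='b' → 'fwfb'
j=8: add t[0]='x' → 'fwfbx'
j=10: add t[2]='f' → 'fwfbxf'

fwfbxf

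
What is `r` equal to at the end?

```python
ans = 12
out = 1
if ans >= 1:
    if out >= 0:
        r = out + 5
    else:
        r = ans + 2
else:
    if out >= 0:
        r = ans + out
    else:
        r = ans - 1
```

6

ans=12, out=1
ans >= 1 is True; out >= 0 is True
→ r = out + 5 = 6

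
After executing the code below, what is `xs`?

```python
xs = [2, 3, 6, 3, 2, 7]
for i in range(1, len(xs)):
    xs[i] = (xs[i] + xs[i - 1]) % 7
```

i=1: xs[1] = (3+2)%7 = 5 → [2, 5, 6, 3, 2, 7]
i=2: xs[2] = (6+5)%7 = 4 → [2, 5, 4, 3, 2, 7]
i=3: xs[3] = (3+4)%7 = 0 → [2, 5, 4, 0, 2, 7]
i=4: xs[4] = (2+0)%7 = 2 → [2, 5, 4, 0, 2, 7]
i=5: xs[5] = (7+2)%7 = 2 → [2, 5, 4, 0, 2, 2]

[2, 5, 4, 0, 2, 2]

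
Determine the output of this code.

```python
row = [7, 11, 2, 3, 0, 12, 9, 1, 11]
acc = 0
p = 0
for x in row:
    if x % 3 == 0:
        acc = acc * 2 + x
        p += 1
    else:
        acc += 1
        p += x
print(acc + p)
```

143

x=7: not %3==0, acc = 0+1 = 1; p=7
x=11: not %3==0, acc = 1+1 = 2; p=18
x=2: not %3==0, acc = 2+1 = 3; p=20
x=3: %3==0, acc = 3*2+3 = 9; p=21
x=0: %3==0, acc = 9*2+0 = 18; p=22
x=12: %3==0, acc = 18*2+12 = 48; p=23
x=9: %3==0, acc = 48*2+9 = 105; p=24
x=1: not %3==0, acc = 105+1 = 106; p=25
x=11: not %3==0, acc = 106+1 = 107; p=36
acc+p = 107+36 = 143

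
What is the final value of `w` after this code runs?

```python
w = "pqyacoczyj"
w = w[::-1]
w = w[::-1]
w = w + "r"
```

reverse → 'jyzcocayqp'
reverse → 'pqyacoczyj'
+ 'r' → 'pqyacoczyjr'

'pqyacoczyjr'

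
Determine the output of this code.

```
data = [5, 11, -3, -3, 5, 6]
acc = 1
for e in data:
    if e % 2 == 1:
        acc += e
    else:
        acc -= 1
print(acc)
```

e=5: odd, acc = 1+5 = 6
e=11: odd, acc = 6+11 = 17
e=-3: odd, acc = 17+(-3) = 14
e=-3: odd, acc = 14+(-3) = 11
e=5: odd, acc = 11+5 = 16
e=6: not odd, acc = 16-1 = 15

15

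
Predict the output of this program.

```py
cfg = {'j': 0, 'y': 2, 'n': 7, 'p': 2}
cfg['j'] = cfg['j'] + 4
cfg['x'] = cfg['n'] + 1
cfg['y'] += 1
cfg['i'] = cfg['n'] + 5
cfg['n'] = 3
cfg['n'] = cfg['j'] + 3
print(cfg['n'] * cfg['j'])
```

28

cfg['j'] = cfg['j']+4 = 4 → {'j': 4, 'y': 2, 'n': 7, 'p': 2}
cfg['x'] = cfg['n']+1 = 8 → {'j': 4, 'y': 2, 'n': 7, 'p': 2, 'x': 8}
cfg['y'] = 2+1 = 3 → {'j': 4, 'y': 3, 'n': 7, 'p': 2, 'x': 8}
cfg['i'] = cfg['n']+5 = 12 → {'j': 4, 'y': 3, 'n': 7, 'p': 2, 'x': 8, 'i': 12}
cfg['n'] = 3 → {'j': 4, 'y': 3, 'n': 3, 'p': 2, 'x': 8, 'i': 12}
cfg['n'] = cfg['j']+3 = 7 → {'j': 4, 'y': 3, 'n': 7, 'p': 2, 'x': 8, 'i': 12}
cfg['n']*cfg['j'] = 7*4 = 28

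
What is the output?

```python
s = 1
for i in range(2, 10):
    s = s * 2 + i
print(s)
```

1013

i=2: s = 1*2+2 = 4
i=3: s = 4*2+3 = 11
i=4: s = 11*2+4 = 26
i=5: s = 26*2+5 = 57
i=6: s = 57*2+6 = 120
i=7: s = 120*2+7 = 247
i=8: s = 247*2+8 = 502
i=9: s = 502*2+9 = 1013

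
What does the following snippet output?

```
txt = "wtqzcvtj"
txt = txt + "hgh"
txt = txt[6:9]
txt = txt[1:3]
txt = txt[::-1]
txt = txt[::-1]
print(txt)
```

+ 'hgh' → 'wtqzcvtjhgh'
slice [6:9] → 'tjh'
slice [1:3] → 'jh'
reverse → 'hj'
reverse → 'jh'

jh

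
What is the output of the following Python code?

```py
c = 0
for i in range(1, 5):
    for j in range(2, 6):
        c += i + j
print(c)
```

i=1,j=2: c = 0+3 = 3
i=1,j=3: c = 3+4 = 7
i=1,j=4: c = 7+5 = 12
i=1,j=5: c = 12+6 = 18
i=2,j=2: c = 18+4 = 22
i=2,j=3: c = 22+5 = 27
i=2,j=4: c = 27+6 = 33
i=2,j=5: c = 33+7 = 40
i=3,j=2: c = 40+5 = 45
i=3,j=3: c = 45+6 = 51
i=3,j=4: c = 51+7 = 58
i=3,j=5: c = 58+8 = 66
i=4,j=2: c = 66+6 = 72
i=4,j=3: c = 72+7 = 79
i=4,j=4: c = 79+8 = 87
i=4,j=5: c = 87+9 = 96

96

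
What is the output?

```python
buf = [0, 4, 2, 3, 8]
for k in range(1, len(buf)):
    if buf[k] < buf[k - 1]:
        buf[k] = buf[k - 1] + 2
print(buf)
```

k=1: 4>=0, unchanged → [0, 4, 2, 3, 8]
k=2: 2<4, buf[2] = 4+2 = 6 → [0, 4, 6, 3, 8]
k=3: 3<6, buf[3] = 6+2 = 8 → [0, 4, 6, 8, 8]
k=4: 8>=8, unchanged → [0, 4, 6, 8, 8]

[0, 4, 6, 8, 8]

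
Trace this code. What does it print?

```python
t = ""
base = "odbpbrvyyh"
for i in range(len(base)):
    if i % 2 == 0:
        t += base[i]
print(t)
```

obbvy

i=0: add 'o' → 'o'
i=1: skip
i=2: add 'b' → 'ob'
i=3: skip
i=4: add 'b' → 'obb'
i=5: skip
i=6: add 'v' → 'obbv'
i=7: skip
i=8: add 'y' → 'obbvy'
i=9: skip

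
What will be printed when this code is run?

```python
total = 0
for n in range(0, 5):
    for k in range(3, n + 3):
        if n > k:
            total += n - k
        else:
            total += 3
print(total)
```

n=1,k=3: not 1>3, total = 0+3 = 3
n=2,k=3: not 2>3, total = 3+3 = 6
n=2,k=4: not 2>4, total = 6+3 = 9
n=3,k=3: not 3>3, total = 9+3 = 12
n=3,k=4: not 3>4, total = 12+3 = 15
n=3,k=5: not 3>5, total = 15+3 = 18
n=4,k=3: 4>3, total = 18+1 = 19
n=4,k=4: not 4>4, total = 19+3 = 22
n=4,k=5: not 4>5, total = 22+3 = 25
n=4,k=6: not 4>6, total = 25+3 = 28

28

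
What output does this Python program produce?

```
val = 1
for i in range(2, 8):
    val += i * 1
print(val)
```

i=2: val = 1+2*1 = 3
i=3: val = 3+3*1 = 6
i=4: val = 6+4*1 = 10
i=5: val = 10+5*1 = 15
i=6: val = 15+6*1 = 21
i=7: val = 21+7*1 = 28

28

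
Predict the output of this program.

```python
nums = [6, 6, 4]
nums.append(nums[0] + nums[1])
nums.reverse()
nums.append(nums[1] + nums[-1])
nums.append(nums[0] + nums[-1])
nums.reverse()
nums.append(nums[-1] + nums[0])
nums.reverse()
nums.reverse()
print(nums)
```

append nums[0]+nums[1] = 6+6 = 12 → [6, 6, 4, 12]
reverse → [12, 4, 6, 6]
append nums[1]+nums[-1] = 4+6 = 10 → [12, 4, 6, 6, 10]
append nums[0]+nums[-1] = 12+10 = 22 → [12, 4, 6, 6, 10, 22]
reverse → [22, 10, 6, 6, 4, 12]
append nums[-1]+nums[0] = 12+22 = 34 → [22, 10, 6, 6, 4, 12, 34]
reverse → [34, 12, 4, 6, 6, 10, 22]
reverse → [22, 10, 6, 6, 4, 12, 34]

[22, 10, 6, 6, 4, 12, 34]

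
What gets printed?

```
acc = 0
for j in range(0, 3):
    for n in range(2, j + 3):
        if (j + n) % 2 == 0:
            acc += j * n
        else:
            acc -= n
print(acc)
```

j=0,n=2: even sum, acc = 0+0 = 0
j=1,n=2: odd sum, acc = 0-2 = -2
j=1,n=3: even sum, acc = (-2)+3 = 1
j=2,n=2: even sum, acc = 1+4 = 5
j=2,n=3: odd sum, acc = 5-3 = 2
j=2,n=4: even sum, acc = 2+8 = 10

10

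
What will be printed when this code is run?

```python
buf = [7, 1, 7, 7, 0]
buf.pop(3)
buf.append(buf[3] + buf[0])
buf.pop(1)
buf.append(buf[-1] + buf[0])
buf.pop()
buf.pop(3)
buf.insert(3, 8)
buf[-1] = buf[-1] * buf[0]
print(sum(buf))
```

pop(3) removes 7 → [7, 1, 7, 0]
append buf[3]+buf[0] = 0+7 = 7 → [7, 1, 7, 0, 7]
pop(1) removes 1 → [7, 7, 0, 7]
append buf[-1]+buf[0] = 7+7 = 14 → [7, 7, 0, 7, 14]
pop() removes 14 → [7, 7, 0, 7]
pop(3) removes 7 → [7, 7, 0]
insert 8 at 3 → [7, 7, 0, 8]
buf[-1] = buf[-1]*buf[0] = 8*7 = 56 → [7, 7, 0, 56]
sum = 70

70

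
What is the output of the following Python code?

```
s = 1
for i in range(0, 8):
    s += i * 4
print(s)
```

113

i=0: s = 1+0*4 = 1
i=1: s = 1+1*4 = 5
i=2: s = 5+2*4 = 13
i=3: s = 13+3*4 = 25
i=4: s = 25+4*4 = 41
i=5: s = 41+5*4 = 61
i=6: s = 61+6*4 = 85
i=7: s = 85+7*4 = 113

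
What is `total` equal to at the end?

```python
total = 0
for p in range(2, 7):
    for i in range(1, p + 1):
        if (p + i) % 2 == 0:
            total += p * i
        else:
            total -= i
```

p=2,i=1: odd sum, total = 0-1 = -1
p=2,i=2: even sum, total = (-1)+4 = 3
p=3,i=1: even sum, total = 3+3 = 6
p=3,i=2: odd sum, total = 6-2 = 4
p=3,i=3: even sum, total = 4+9 = 13
p=4,i=1: odd sum, total = 13-1 = 12
p=4,i=2: even sum, total = 12+8 = 20
p=4,i=3: odd sum, total = 20-3 = 17
p=4,i=4: even sum, total = 17+16 = 33
p=5,i=1: even sum, total = 33+5 = 38
p=5,i=2: odd sum, total = 38-2 = 36
p=5,i=3: even sum, total = 36+15 = 51
p=5,i=4: odd sum, total = 51-4 = 47
p=5,i=5: even sum, total = 47+25 = 72
p=6,i=1: odd sum, total = 72-1 = 71
p=6,i=2: even sum, total = 71+12 = 83
p=6,i=3: odd sum, total = 83-3 = 80
p=6,i=4: even sum, total = 80+24 = 104
p=6,i=5: odd sum, total = 104-5 = 99
p=6,i=6: even sum, total = 99+36 = 135

135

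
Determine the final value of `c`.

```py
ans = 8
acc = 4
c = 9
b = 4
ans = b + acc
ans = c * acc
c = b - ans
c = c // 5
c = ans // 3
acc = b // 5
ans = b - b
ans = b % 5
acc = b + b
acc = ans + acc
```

ans = 4+4 = 8
ans = 9*4 = 36
c = 4-36 = -32
c = (-32)//5 = -7
c = 36//3 = 12
acc = 4//5 = 0
ans = 4-4 = 0
ans = 4%5 = 4
acc = 4+4 = 8
acc = 4+8 = 12

12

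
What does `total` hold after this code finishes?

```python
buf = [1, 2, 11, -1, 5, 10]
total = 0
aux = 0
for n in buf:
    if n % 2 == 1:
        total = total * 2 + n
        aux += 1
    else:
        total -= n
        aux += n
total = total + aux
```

45

n=1: odd, total = 0*2+1 = 1; aux=1
n=2: not odd, total = 1-2 = -1; aux=3
n=11: odd, total = (-1)*2+11 = 9; aux=4
n=-1: odd, total = 9*2+(-1) = 17; aux=5
n=5: odd, total = 17*2+5 = 39; aux=6
n=10: not odd, total = 39-10 = 29; aux=16
total+aux = 29+16 = 45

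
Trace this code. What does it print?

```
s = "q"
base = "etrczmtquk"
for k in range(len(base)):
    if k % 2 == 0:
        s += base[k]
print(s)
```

qerztu

k=0: add 'e' → 'qe'
k=1: skip
k=2: add 'r' → 'qer'
k=3: skip
k=4: add 'z' → 'qerz'
k=5: skip
k=6: add 't' → 'qerzt'
k=7: skip
k=8: add 'u' → 'qerztu'
k=9: skip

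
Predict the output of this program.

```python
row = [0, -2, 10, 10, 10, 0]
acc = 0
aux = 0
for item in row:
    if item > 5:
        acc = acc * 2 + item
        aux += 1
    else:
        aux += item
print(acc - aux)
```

69

item=0: not >5; aux=0
item=-2: not >5; aux=-2
item=10: >5, acc = 0*2+10 = 10; aux=-1
item=10: >5, acc = 10*2+10 = 30; aux=0
item=10: >5, acc = 30*2+10 = 70; aux=1
item=0: not >5; aux=1
acc-aux = 70-1 = 69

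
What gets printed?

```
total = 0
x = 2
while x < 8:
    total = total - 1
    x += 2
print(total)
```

x=2: total = 0-1 = -1
x=4: total = (-1)-1 = -2
x=6: total = (-2)-1 = -3

-3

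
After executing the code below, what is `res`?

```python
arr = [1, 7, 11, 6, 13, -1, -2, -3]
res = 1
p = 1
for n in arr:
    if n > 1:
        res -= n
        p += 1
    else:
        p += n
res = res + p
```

-36

n=1: not >1; p=2
n=7: >1, res = 1-7 = -6; p=3
n=11: >1, res = (-6)-11 = -17; p=4
n=6: >1, res = (-17)-6 = -23; p=5
n=13: >1, res = (-23)-13 = -36; p=6
n=-1: not >1; p=5
n=-2: not >1; p=3
n=-3: not >1; p=0
res+p = (-36)+0 = -36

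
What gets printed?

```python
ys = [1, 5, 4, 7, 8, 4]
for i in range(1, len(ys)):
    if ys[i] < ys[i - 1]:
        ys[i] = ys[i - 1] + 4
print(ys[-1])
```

21

i=1: 5>=1, unchanged → [1, 5, 4, 7, 8, 4]
i=2: 4<5, ys[2] = 5+4 = 9 → [1, 5, 9, 7, 8, 4]
i=3: 7<9, ys[3] = 9+4 = 13 → [1, 5, 9, 13, 8, 4]
i=4: 8<13, ys[4] = 13+4 = 17 → [1, 5, 9, 13, 17, 4]
i=5: 4<17, ys[5] = 17+4 = 21 → [1, 5, 9, 13, 17, 21]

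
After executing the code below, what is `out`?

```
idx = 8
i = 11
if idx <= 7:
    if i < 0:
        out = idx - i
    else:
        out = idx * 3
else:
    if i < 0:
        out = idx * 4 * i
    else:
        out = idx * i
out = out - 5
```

83

idx=8, i=11
idx <= 7 is False; i < 0 is False
→ out = idx * i = 88
out = 88-5 = 83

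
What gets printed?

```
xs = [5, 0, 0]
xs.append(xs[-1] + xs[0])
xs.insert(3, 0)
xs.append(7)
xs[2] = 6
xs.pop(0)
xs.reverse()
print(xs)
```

append xs[-1]+xs[0] = 0+5 = 5 → [5, 0, 0, 5]
insert 0 at 3 → [5, 0, 0, 0, 5]
append 7 → [5, 0, 0, 0, 5, 7]
xs[2] = 6 → [5, 0, 6, 0, 5, 7]
pop(0) removes 5 → [0, 6, 0, 5, 7]
reverse → [7, 5, 0, 6, 0]

[7, 5, 0, 6, 0]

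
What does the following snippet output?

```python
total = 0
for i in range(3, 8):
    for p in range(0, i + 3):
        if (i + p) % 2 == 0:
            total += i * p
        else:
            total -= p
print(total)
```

387

i=3,p=0: odd sum, total = 0-0 = 0
i=3,p=1: even sum, total = 0+3 = 3
i=3,p=2: odd sum, total = 3-2 = 1
i=3,p=3: even sum, total = 1+9 = 10
i=3,p=4: odd sum, total = 10-4 = 6
i=3,p=5: even sum, total = 6+15 = 21
i=4,p=0: even sum, total = 21+0 = 21
i=4,p=1: odd sum, total = 21-1 = 20
i=4,p=2: even sum, total = 20+8 = 28
i=4,p=3: odd sum, total = 28-3 = 25
i=4,p=4: even sum, total = 25+16 = 41
i=4,p=5: odd sum, total = 41-5 = 36
i=4,p=6: even sum, total = 36+24 = 60
i=5,p=0: odd sum, total = 60-0 = 60
i=5,p=1: even sum, total = 60+5 = 65
i=5,p=2: odd sum, total = 65-2 = 63
i=5,p=3: even sum, total = 63+15 = 78
i=5,p=4: odd sum, total = 78-4 = 74
i=5,p=5: even sum, total = 74+25 = 99
i=5,p=6: odd sum, total = 99-6 = 93
i=5,p=7: even sum, total = 93+35 = 128
i=6,p=0: even sum, total = 128+0 = 128
i=6,p=1: odd sum, total = 128-1 = 127
i=6,p=2: even sum, total = 127+12 = 139
i=6,p=3: odd sum, total = 139-3 = 136
i=6,p=4: even sum, total = 136+24 = 160
i=6,p=5: odd sum, total = 160-5 = 155
i=6,p=6: even sum, total = 155+36 = 191
i=6,p=7: odd sum, total = 191-7 = 184
i=6,p=8: even sum, total = 184+48 = 232
i=7,p=0: odd sum, total = 232-0 = 232
i=7,p=1: even sum, total = 232+7 = 239
i=7,p=2: odd sum, total = 239-2 = 237
i=7,p=3: even sum, total = 237+21 = 258
i=7,p=4: odd sum, total = 258-4 = 254
i=7,p=5: even sum, total = 254+35 = 289
i=7,p=6: odd sum, total = 289-6 = 283
i=7,p=7: even sum, total = 283+49 = 332
i=7,p=8: odd sum, total = 332-8 = 324
i=7,p=9: even sum, total = 324+63 = 387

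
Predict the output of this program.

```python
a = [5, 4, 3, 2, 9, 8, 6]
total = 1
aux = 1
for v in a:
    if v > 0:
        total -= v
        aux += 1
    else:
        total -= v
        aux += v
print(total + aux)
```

-28

v=5: >0, total = 1-5 = -4; aux=2
v=4: >0, total = (-4)-4 = -8; aux=3
v=3: >0, total = (-8)-3 = -11; aux=4
v=2: >0, total = (-11)-2 = -13; aux=5
v=9: >0, total = (-13)-9 = -22; aux=6
v=8: >0, total = (-22)-8 = -30; aux=7
v=6: >0, total = (-30)-6 = -36; aux=8
total+aux = (-36)+8 = -28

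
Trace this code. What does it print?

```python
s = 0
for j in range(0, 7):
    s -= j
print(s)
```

j=0: s = 0-0 = 0
j=1: s = 0-1 = -1
j=2: s = (-1)-2 = -3
j=3: s = (-3)-3 = -6
j=4: s = (-6)-4 = -10
j=5: s = (-10)-5 = -15
j=6: s = (-15)-6 = -21

-21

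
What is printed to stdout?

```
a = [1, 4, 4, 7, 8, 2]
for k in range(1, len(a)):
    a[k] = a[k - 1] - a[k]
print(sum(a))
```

k=1: a[1] = 1-4 = -3 → [1, -3, 4, 7, 8, 2]
k=2: a[2] = (-3)-4 = -7 → [1, -3, -7, 7, 8, 2]
k=3: a[3] = (-7)-7 = -14 → [1, -3, -7, -14, 8, 2]
k=4: a[4] = (-14)-8 = -22 → [1, -3, -7, -14, -22, 2]
k=5: a[5] = (-22)-2 = -24 → [1, -3, -7, -14, -22, -24]
sum = -69

-69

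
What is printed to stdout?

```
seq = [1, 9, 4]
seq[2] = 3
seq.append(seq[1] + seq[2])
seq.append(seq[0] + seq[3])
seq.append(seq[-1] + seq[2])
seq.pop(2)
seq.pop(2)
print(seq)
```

seq[2] = 3 → [1, 9, 3]
append seq[1]+seq[2] = 9+3 = 12 → [1, 9, 3, 12]
append seq[0]+seq[3] = 1+12 = 13 → [1, 9, 3, 12, 13]
append seq[-1]+seq[2] = 13+3 = 16 → [1, 9, 3, 12, 13, 16]
pop(2) removes 3 → [1, 9, 12, 13, 16]
pop(2) removes 12 → [1, 9, 13, 16]

[1, 9, 13, 16]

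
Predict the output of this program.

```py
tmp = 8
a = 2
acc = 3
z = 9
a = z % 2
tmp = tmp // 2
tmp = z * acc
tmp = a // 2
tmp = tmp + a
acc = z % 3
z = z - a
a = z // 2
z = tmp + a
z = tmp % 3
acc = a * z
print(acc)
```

4

a = 9%2 = 1
tmp = 8//2 = 4
tmp = 9*3 = 27
tmp = 1//2 = 0
tmp = 0+1 = 1
acc = 9%3 = 0
z = 9-1 = 8
a = 8//2 = 4
z = 1+4 = 5
z = 1%3 = 1
acc = 4*1 = 4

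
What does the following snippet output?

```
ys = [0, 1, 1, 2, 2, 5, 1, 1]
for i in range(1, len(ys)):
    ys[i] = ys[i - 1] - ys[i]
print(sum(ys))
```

-49

i=1: ys[1] = 0-1 = -1 → [0, -1, 1, 2, 2, 5, 1, 1]
i=2: ys[2] = (-1)-1 = -2 → [0, -1, -2, 2, 2, 5, 1, 1]
i=3: ys[3] = (-2)-2 = -4 → [0, -1, -2, -4, 2, 5, 1, 1]
i=4: ys[4] = (-4)-2 = -6 → [0, -1, -2, -4, -6, 5, 1, 1]
i=5: ys[5] = (-6)-5 = -11 → [0, -1, -2, -4, -6, -11, 1, 1]
i=6: ys[6] = (-11)-1 = -12 → [0, -1, -2, -4, -6, -11, -12, 1]
i=7: ys[7] = (-12)-1 = -13 → [0, -1, -2, -4, -6, -11, -12, -13]
sum = -49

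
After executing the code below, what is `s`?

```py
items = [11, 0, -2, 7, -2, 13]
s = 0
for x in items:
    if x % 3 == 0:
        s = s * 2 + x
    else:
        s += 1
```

x=11: not %3==0, s = 0+1 = 1
x=0: %3==0, s = 1*2+0 = 2
x=-2: not %3==0, s = 2+1 = 3
x=7: not %3==0, s = 3+1 = 4
x=-2: not %3==0, s = 4+1 = 5
x=13: not %3==0, s = 5+1 = 6

6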